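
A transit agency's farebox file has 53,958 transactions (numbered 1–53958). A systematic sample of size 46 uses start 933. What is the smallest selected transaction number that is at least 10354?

11490

k = 53958/46 = 1173
Steps past start: ⌈(10354 − 933)/1173⌉ = ⌈9421/1173⌉ = 9
Selected transaction: 933 + 9×1173 = 11490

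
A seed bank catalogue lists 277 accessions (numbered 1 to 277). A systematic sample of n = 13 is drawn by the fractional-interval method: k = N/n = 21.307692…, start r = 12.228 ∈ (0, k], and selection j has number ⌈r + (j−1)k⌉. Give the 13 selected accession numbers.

13, 34, 55, 77, 98, 119, 141, 162, 183, 204, 226, 247, 268

j=1: r + 0k = 12.228 → ⌈·⌉ = 13
j=2: r + 1k = 33.535692… → ⌈·⌉ = 34
j=3: r + 2k = 54.843384… → ⌈·⌉ = 55
j=4: r + 3k = 76.151076… → ⌈·⌉ = 77
j=5: r + 4k = 97.458769… → ⌈·⌉ = 98
j=6: r + 5k = 118.766461… → ⌈·⌉ = 119
j=7: r + 6k = 140.074153… → ⌈·⌉ = 141
j=8: r + 7k = 161.381846… → ⌈·⌉ = 162
j=9: r + 8k = 182.689538… → ⌈·⌉ = 183
j=10: r + 9k = 203.997230… → ⌈·⌉ = 204
j=11: r + 10k = 225.304923… → ⌈·⌉ = 226
j=12: r + 11k = 246.612615… → ⌈·⌉ = 247
j=13: r + 12k = 267.920307… → ⌈·⌉ = 268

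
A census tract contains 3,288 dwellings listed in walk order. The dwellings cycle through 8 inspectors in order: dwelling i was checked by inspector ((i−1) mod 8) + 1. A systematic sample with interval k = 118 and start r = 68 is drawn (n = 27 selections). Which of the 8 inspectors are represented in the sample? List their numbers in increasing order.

Consecutive selections differ by k = 118, so their inspector numbers differ by 118 mod 8 = 6.
gcd(118, 8) = 2, so the sample visits 8/2 = 4 distinct residues mod 8.
Start 68 is inspector 4; the inspectors hit are 2, 4, 6, 8.

2, 4, 6, 8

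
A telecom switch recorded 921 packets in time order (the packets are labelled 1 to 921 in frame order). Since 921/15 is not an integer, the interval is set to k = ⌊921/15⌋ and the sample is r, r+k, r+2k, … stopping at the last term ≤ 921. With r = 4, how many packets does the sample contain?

k = ⌊921/15⌋ = 61
Achieved size = ⌊(921 − 4)/61⌋ + 1 = ⌊917/61⌋ + 1 = 15 + 1 = 16
(last selection: 4 + 15×61 = 919 ≤ 921; next would be 980 > 921)

16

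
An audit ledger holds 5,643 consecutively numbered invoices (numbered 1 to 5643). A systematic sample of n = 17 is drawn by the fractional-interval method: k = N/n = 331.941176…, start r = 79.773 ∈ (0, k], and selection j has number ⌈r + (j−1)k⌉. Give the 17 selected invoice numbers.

j=1: r + 0k = 79.773 → ⌈·⌉ = 80
j=2: r + 1k = 411.714176… → ⌈·⌉ = 412
j=3: r + 2k = 743.655352… → ⌈·⌉ = 744
j=4: r + 3k = 1075.596529… → ⌈·⌉ = 1076
j=5: r + 4k = 1407.537705… → ⌈·⌉ = 1408
j=6: r + 5k = 1739.478882… → ⌈·⌉ = 1740
j=7: r + 6k = 2071.420058… → ⌈·⌉ = 2072
j=8: r + 7k = 2403.361235… → ⌈·⌉ = 2404
j=9: r + 8k = 2735.302411… → ⌈·⌉ = 2736
j=10: r + 9k = 3067.243588… → ⌈·⌉ = 3068
j=11: r + 10k = 3399.184764… → ⌈·⌉ = 3400
j=12: r + 11k = 3731.125941… → ⌈·⌉ = 3732
j=13: r + 12k = 4063.067117… → ⌈·⌉ = 4064
j=14: r + 13k = 4395.008294… → ⌈·⌉ = 4396
j=15: r + 14k = 4726.949470… → ⌈·⌉ = 4727
j=16: r + 15k = 5058.890647… → ⌈·⌉ = 5059
j=17: r + 16k = 5390.831823… → ⌈·⌉ = 5391

80, 412, 744, 1076, 1408, 1740, 2072, 2404, 2736, 3068, 3400, 3732, 4064, 4396, 4727, 5059, 5391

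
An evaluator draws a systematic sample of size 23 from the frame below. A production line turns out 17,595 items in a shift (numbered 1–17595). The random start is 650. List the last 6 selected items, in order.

13655, 14420, 15185, 15950, 16715, 17480

k = N/n = 17595/23 = 765
18th selection = 650 + 17×765 = 13655
19th: 13655 + 765 = 14420
20th: 14420 + 765 = 15185
21st: 15185 + 765 = 15950
22nd: 15950 + 765 = 16715
23rd: 16715 + 765 = 17480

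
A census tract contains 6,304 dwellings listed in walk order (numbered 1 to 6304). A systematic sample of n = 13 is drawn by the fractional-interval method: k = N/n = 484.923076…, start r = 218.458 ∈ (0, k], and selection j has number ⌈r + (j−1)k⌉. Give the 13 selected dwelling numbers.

219, 704, 1189, 1674, 2159, 2644, 3128, 3613, 4098, 4583, 5068, 5553, 6038

j=1: r + 0k = 218.458 → ⌈·⌉ = 219
j=2: r + 1k = 703.381076… → ⌈·⌉ = 704
j=3: r + 2k = 1188.304153… → ⌈·⌉ = 1189
j=4: r + 3k = 1673.227230… → ⌈·⌉ = 1674
j=5: r + 4k = 2158.150307… → ⌈·⌉ = 2159
j=6: r + 5k = 2643.073384… → ⌈·⌉ = 2644
j=7: r + 6k = 3127.996461… → ⌈·⌉ = 3128
j=8: r + 7k = 3612.919538… → ⌈·⌉ = 3613
j=9: r + 8k = 4097.842615… → ⌈·⌉ = 4098
j=10: r + 9k = 4582.765692… → ⌈·⌉ = 4583
j=11: r + 10k = 5067.688769… → ⌈·⌉ = 5068
j=12: r + 11k = 5552.611846… → ⌈·⌉ = 5553
j=13: r + 12k = 6037.534923… → ⌈·⌉ = 6038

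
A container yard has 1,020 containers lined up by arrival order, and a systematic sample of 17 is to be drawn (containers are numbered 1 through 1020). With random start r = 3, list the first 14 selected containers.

3, 63, 123, 183, 243, 303, 363, 423, 483, 543, 603, 663, 723, 783

k = N/n = 1020/17 = 60
container 1: 3
container 2: 3 + 60 = 63
container 3: 63 + 60 = 123
container 4: 123 + 60 = 183
container 5: 183 + 60 = 243
container 6: 243 + 60 = 303
container 7: 303 + 60 = 363
container 8: 363 + 60 = 423
container 9: 423 + 60 = 483
container 10: 483 + 60 = 543
container 11: 543 + 60 = 603
container 12: 603 + 60 = 663
container 13: 663 + 60 = 723
container 14: 723 + 60 = 783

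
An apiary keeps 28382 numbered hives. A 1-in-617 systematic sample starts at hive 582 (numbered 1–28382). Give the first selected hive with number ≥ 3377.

3667

k = 617
Steps past start: ⌈(3377 − 582)/617⌉ = ⌈2795/617⌉ = 5
Selected hive: 582 + 5×617 = 3667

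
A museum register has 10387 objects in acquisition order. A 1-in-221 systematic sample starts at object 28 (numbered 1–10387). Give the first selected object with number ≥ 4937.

5111

k = 221
Steps past start: ⌈(4937 − 28)/221⌉ = ⌈4909/221⌉ = 23
Selected object: 28 + 23×221 = 5111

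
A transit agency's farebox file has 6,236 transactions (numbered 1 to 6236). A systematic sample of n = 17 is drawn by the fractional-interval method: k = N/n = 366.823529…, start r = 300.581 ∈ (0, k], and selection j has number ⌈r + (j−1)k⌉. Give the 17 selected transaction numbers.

j=1: r + 0k = 300.581 → ⌈·⌉ = 301
j=2: r + 1k = 667.404529… → ⌈·⌉ = 668
j=3: r + 2k = 1034.228058… → ⌈·⌉ = 1035
j=4: r + 3k = 1401.051588… → ⌈·⌉ = 1402
j=5: r + 4k = 1767.875117… → ⌈·⌉ = 1768
j=6: r + 5k = 2134.698647… → ⌈·⌉ = 2135
j=7: r + 6k = 2501.522176… → ⌈·⌉ = 2502
j=8: r + 7k = 2868.345705… → ⌈·⌉ = 2869
j=9: r + 8k = 3235.169235… → ⌈·⌉ = 3236
j=10: r + 9k = 3601.992764… → ⌈·⌉ = 3602
j=11: r + 10k = 3968.816294… → ⌈·⌉ = 3969
j=12: r + 11k = 4335.639823… → ⌈·⌉ = 4336
j=13: r + 12k = 4702.463352… → ⌈·⌉ = 4703
j=14: r + 13k = 5069.286882… → ⌈·⌉ = 5070
j=15: r + 14k = 5436.110411… → ⌈·⌉ = 5437
j=16: r + 15k = 5802.933941… → ⌈·⌉ = 5803
j=17: r + 16k = 6169.757470… → ⌈·⌉ = 6170

301, 668, 1035, 1402, 1768, 2135, 2502, 2869, 3236, 3602, 3969, 4336, 4703, 5070, 5437, 5803, 6170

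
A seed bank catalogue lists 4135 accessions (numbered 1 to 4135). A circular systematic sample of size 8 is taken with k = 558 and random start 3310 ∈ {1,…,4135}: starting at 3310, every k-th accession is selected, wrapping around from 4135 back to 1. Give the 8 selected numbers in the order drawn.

3310, 3868, 291, 849, 1407, 1965, 2523, 3081

Selection 1: 3310
Selection 2: 3310 + 558 = 3868
Selection 3: 3868 + 558 = 4426 → 4426 − 4135 = 291
Selection 4: 291 + 558 = 849
Selection 5: 849 + 558 = 1407
Selection 6: 1407 + 558 = 1965
Selection 7: 1965 + 558 = 2523
Selection 8: 2523 + 558 = 3081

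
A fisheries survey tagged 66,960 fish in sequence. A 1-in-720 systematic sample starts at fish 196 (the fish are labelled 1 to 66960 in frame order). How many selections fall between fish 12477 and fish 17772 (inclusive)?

k = 720
First selection ≥ 12477: 196 + ⌈(12477−196)/720⌉·720 = 196 + 18×720 = 13156
Last selection ≤ 17772: 196 + ⌊(17772−196)/720⌋·720 = 196 + 24×720 = 17476
Count = 24 − 18 + 1 = 7

7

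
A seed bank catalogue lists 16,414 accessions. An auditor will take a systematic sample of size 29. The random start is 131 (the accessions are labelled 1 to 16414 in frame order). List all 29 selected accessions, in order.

k = N/n = 16414/29 = 566
accession 1: 131
accession 2: 131 + 566 = 697
accession 3: 697 + 566 = 1263
accession 4: 1263 + 566 = 1829
accession 5: 1829 + 566 = 2395
accession 6: 2395 + 566 = 2961
accession 7: 2961 + 566 = 3527
accession 8: 3527 + 566 = 4093
accession 9: 4093 + 566 = 4659
accession 10: 4659 + 566 = 5225
accession 11: 5225 + 566 = 5791
accession 12: 5791 + 566 = 6357
accession 13: 6357 + 566 = 6923
accession 14: 6923 + 566 = 7489
accession 15: 7489 + 566 = 8055
accession 16: 8055 + 566 = 8621
accession 17: 8621 + 566 = 9187
accession 18: 9187 + 566 = 9753
accession 19: 9753 + 566 = 10319
accession 20: 10319 + 566 = 10885
accession 21: 10885 + 566 = 11451
accession 22: 11451 + 566 = 12017
accession 23: 12017 + 566 = 12583
accession 24: 12583 + 566 = 13149
accession 25: 13149 + 566 = 13715
accession 26: 13715 + 566 = 14281
accession 27: 14281 + 566 = 14847
accession 28: 14847 + 566 = 15413
accession 29: 15413 + 566 = 15979

131, 697, 1263, 1829, 2395, 2961, 3527, 4093, 4659, 5225, 5791, 6357, 6923, 7489, 8055, 8621, 9187, 9753, 10319, 10885, 11451, 12017, 12583, 13149, 13715, 14281, 14847, 15413, 15979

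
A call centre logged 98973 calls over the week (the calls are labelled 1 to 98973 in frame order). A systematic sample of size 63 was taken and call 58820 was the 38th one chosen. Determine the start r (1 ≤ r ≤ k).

k = 98973/63 = 1571
r = 58820 − (38−1)×1571 = 58820 − 58127 = 693

693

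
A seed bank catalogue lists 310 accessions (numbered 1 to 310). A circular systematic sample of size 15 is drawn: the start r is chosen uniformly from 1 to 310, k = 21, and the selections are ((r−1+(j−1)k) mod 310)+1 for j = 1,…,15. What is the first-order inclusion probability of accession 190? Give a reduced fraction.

3/62

For each position j, as r ranges over 1…310 the j-th selection hits every accession exactly once, so accession 190 is selected for exactly 15 of the 310 starts.
Inclusion probability = 15/310 = 3/62.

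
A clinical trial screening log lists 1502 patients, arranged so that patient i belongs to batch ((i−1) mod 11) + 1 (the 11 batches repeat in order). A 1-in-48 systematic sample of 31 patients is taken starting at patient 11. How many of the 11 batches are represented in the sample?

11

Consecutive selections differ by k = 48, so their batch numbers differ by 48 mod 11 = 4.
gcd(48, 11) = 1, so the sample visits 11/1 = 11 distinct residues mod 11.
Start 11 is batch 11; the batches hit are 1, 2, 3, 4, 5, 6, 7, 8, 9, 10, 11.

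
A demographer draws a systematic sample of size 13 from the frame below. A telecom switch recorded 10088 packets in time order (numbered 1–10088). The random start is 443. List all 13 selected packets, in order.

443, 1219, 1995, 2771, 3547, 4323, 5099, 5875, 6651, 7427, 8203, 8979, 9755

k = N/n = 10088/13 = 776
packet 1: 443
packet 2: 443 + 776 = 1219
packet 3: 1219 + 776 = 1995
packet 4: 1995 + 776 = 2771
packet 5: 2771 + 776 = 3547
packet 6: 3547 + 776 = 4323
packet 7: 4323 + 776 = 5099
packet 8: 5099 + 776 = 5875
packet 9: 5875 + 776 = 6651
packet 10: 6651 + 776 = 7427
packet 11: 7427 + 776 = 8203
packet 12: 8203 + 776 = 8979
packet 13: 8979 + 776 = 9755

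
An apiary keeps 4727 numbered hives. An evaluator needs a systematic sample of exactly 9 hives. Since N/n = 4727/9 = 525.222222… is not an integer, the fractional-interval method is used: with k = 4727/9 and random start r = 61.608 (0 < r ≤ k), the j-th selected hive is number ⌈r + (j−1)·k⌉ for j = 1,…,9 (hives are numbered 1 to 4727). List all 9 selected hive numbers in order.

j=1: r + 0k = 61.608 → ⌈·⌉ = 62
j=2: r + 1k = 586.830222… → ⌈·⌉ = 587
j=3: r + 2k = 1112.052444… → ⌈·⌉ = 1113
j=4: r + 3k = 1637.274666… → ⌈·⌉ = 1638
j=5: r + 4k = 2162.496888… → ⌈·⌉ = 2163
j=6: r + 5k = 2687.719111… → ⌈·⌉ = 2688
j=7: r + 6k = 3212.941333… → ⌈·⌉ = 3213
j=8: r + 7k = 3738.163555… → ⌈·⌉ = 3739
j=9: r + 8k = 4263.385777… → ⌈·⌉ = 4264

62, 587, 1113, 1638, 2163, 2688, 3213, 3739, 4264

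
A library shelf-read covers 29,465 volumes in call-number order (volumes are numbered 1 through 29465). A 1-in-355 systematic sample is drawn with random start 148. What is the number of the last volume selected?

k = 355
83rd selection = r + (83−1)·k = 148 + 82×355 = 148 + 29110 = 29258

29258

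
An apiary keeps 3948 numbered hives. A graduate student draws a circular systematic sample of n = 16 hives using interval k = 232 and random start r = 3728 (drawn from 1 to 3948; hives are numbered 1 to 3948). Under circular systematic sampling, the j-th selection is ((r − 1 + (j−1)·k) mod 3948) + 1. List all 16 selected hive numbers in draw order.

Selection 1: 3728
Selection 2: 3728 + 232 = 3960 → 3960 − 3948 = 12
Selection 3: 12 + 232 = 244
Selection 4: 244 + 232 = 476
Selection 5: 476 + 232 = 708
Selection 6: 708 + 232 = 940
Selection 7: 940 + 232 = 1172
Selection 8: 1172 + 232 = 1404
Selection 9: 1404 + 232 = 1636
Selection 10: 1636 + 232 = 1868
Selection 11: 1868 + 232 = 2100
Selection 12: 2100 + 232 = 2332
Selection 13: 2332 + 232 = 2564
Selection 14: 2564 + 232 = 2796
Selection 15: 2796 + 232 = 3028
Selection 16: 3028 + 232 = 3260

3728, 12, 244, 476, 708, 940, 1172, 1404, 1636, 1868, 2100, 2332, 2564, 2796, 3028, 3260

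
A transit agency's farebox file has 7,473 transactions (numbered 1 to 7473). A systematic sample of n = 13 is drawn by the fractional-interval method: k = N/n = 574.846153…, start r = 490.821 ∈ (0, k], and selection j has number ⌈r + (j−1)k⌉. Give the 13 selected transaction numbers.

j=1: r + 0k = 490.821 → ⌈·⌉ = 491
j=2: r + 1k = 1065.667153… → ⌈·⌉ = 1066
j=3: r + 2k = 1640.513307… → ⌈·⌉ = 1641
j=4: r + 3k = 2215.359461… → ⌈·⌉ = 2216
j=5: r + 4k = 2790.205615… → ⌈·⌉ = 2791
j=6: r + 5k = 3365.051769… → ⌈·⌉ = 3366
j=7: r + 6k = 3939.897923… → ⌈·⌉ = 3940
j=8: r + 7k = 4514.744076… → ⌈·⌉ = 4515
j=9: r + 8k = 5089.590230… → ⌈·⌉ = 5090
j=10: r + 9k = 5664.436384… → ⌈·⌉ = 5665
j=11: r + 10k = 6239.282538… → ⌈·⌉ = 6240
j=12: r + 11k = 6814.128692… → ⌈·⌉ = 6815
j=13: r + 12k = 7388.974846… → ⌈·⌉ = 7389

491, 1066, 1641, 2216, 2791, 3366, 3940, 4515, 5090, 5665, 6240, 6815, 7389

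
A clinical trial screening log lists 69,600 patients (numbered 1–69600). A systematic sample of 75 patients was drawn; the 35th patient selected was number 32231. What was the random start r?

k = 69600/75 = 928
r = 32231 − (35−1)×928 = 32231 − 31552 = 679

679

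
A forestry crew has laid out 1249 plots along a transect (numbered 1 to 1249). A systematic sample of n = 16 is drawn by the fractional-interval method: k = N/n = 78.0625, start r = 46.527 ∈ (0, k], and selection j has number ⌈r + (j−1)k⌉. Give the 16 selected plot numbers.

47, 125, 203, 281, 359, 437, 515, 593, 672, 750, 828, 906, 984, 1062, 1140, 1218

j=1: r + 0k = 46.527 → ⌈·⌉ = 47
j=2: r + 1k = 124.5895 → ⌈·⌉ = 125
j=3: r + 2k = 202.652 → ⌈·⌉ = 203
j=4: r + 3k = 280.7145 → ⌈·⌉ = 281
j=5: r + 4k = 358.777 → ⌈·⌉ = 359
j=6: r + 5k = 436.8395 → ⌈·⌉ = 437
j=7: r + 6k = 514.902 → ⌈·⌉ = 515
j=8: r + 7k = 592.9645 → ⌈·⌉ = 593
j=9: r + 8k = 671.027 → ⌈·⌉ = 672
j=10: r + 9k = 749.0895 → ⌈·⌉ = 750
j=11: r + 10k = 827.152 → ⌈·⌉ = 828
j=12: r + 11k = 905.2145 → ⌈·⌉ = 906
j=13: r + 12k = 983.277 → ⌈·⌉ = 984
j=14: r + 13k = 1061.3395 → ⌈·⌉ = 1062
j=15: r + 14k = 1139.402 → ⌈·⌉ = 1140
j=16: r + 15k = 1217.4645 → ⌈·⌉ = 1218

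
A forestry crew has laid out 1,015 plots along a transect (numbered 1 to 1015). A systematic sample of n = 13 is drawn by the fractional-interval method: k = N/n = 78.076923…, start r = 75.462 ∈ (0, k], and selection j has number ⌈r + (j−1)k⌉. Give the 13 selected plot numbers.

j=1: r + 0k = 75.462 → ⌈·⌉ = 76
j=2: r + 1k = 153.538923… → ⌈·⌉ = 154
j=3: r + 2k = 231.615846… → ⌈·⌉ = 232
j=4: r + 3k = 309.692769… → ⌈·⌉ = 310
j=5: r + 4k = 387.769692… → ⌈·⌉ = 388
j=6: r + 5k = 465.846615… → ⌈·⌉ = 466
j=7: r + 6k = 543.923538… → ⌈·⌉ = 544
j=8: r + 7k = 622.000461… → ⌈·⌉ = 623
j=9: r + 8k = 700.077384… → ⌈·⌉ = 701
j=10: r + 9k = 778.154307… → ⌈·⌉ = 779
j=11: r + 10k = 856.231230… → ⌈·⌉ = 857
j=12: r + 11k = 934.308153… → ⌈·⌉ = 935
j=13: r + 12k = 1012.385076… → ⌈·⌉ = 1013

76, 154, 232, 310, 388, 466, 544, 623, 701, 779, 857, 935, 1013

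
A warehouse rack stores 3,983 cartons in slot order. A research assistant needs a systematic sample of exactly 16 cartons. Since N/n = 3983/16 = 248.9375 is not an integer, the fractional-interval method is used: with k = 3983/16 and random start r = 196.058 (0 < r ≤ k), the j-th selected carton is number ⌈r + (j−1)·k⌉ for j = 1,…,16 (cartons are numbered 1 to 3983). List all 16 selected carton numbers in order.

j=1: r + 0k = 196.058 → ⌈·⌉ = 197
j=2: r + 1k = 444.9955 → ⌈·⌉ = 445
j=3: r + 2k = 693.933 → ⌈·⌉ = 694
j=4: r + 3k = 942.8705 → ⌈·⌉ = 943
j=5: r + 4k = 1191.808 → ⌈·⌉ = 1192
j=6: r + 5k = 1440.7455 → ⌈·⌉ = 1441
j=7: r + 6k = 1689.683 → ⌈·⌉ = 1690
j=8: r + 7k = 1938.6205 → ⌈·⌉ = 1939
j=9: r + 8k = 2187.558 → ⌈·⌉ = 2188
j=10: r + 9k = 2436.4955 → ⌈·⌉ = 2437
j=11: r + 10k = 2685.433 → ⌈·⌉ = 2686
j=12: r + 11k = 2934.3705 → ⌈·⌉ = 2935
j=13: r + 12k = 3183.308 → ⌈·⌉ = 3184
j=14: r + 13k = 3432.2455 → ⌈·⌉ = 3433
j=15: r + 14k = 3681.183 → ⌈·⌉ = 3682
j=16: r + 15k = 3930.1205 → ⌈·⌉ = 3931

197, 445, 694, 943, 1192, 1441, 1690, 1939, 2188, 2437, 2686, 2935, 3184, 3433, 3682, 3931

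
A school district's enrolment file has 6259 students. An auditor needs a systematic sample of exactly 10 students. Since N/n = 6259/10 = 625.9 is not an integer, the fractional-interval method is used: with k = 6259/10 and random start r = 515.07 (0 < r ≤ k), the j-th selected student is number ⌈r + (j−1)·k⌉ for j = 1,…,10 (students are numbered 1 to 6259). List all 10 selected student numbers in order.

516, 1141, 1767, 2393, 3019, 3645, 4271, 4897, 5523, 6149

j=1: r + 0k = 515.07 → ⌈·⌉ = 516
j=2: r + 1k = 1140.97 → ⌈·⌉ = 1141
j=3: r + 2k = 1766.87 → ⌈·⌉ = 1767
j=4: r + 3k = 2392.77 → ⌈·⌉ = 2393
j=5: r + 4k = 3018.67 → ⌈·⌉ = 3019
j=6: r + 5k = 3644.57 → ⌈·⌉ = 3645
j=7: r + 6k = 4270.47 → ⌈·⌉ = 4271
j=8: r + 7k = 4896.37 → ⌈·⌉ = 4897
j=9: r + 8k = 5522.27 → ⌈·⌉ = 5523
j=10: r + 9k = 6148.17 → ⌈·⌉ = 6149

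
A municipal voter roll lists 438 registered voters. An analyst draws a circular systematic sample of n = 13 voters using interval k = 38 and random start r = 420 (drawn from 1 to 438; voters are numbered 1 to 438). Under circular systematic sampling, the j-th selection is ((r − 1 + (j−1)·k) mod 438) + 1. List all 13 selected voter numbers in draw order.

Selection 1: 420
Selection 2: 420 + 38 = 458 → 458 − 438 = 20
Selection 3: 20 + 38 = 58
Selection 4: 58 + 38 = 96
Selection 5: 96 + 38 = 134
Selection 6: 134 + 38 = 172
Selection 7: 172 + 38 = 210
Selection 8: 210 + 38 = 248
Selection 9: 248 + 38 = 286
Selection 10: 286 + 38 = 324
Selection 11: 324 + 38 = 362
Selection 12: 362 + 38 = 400
Selection 13: 400 + 38 = 438

420, 20, 58, 96, 134, 172, 210, 248, 286, 324, 362, 400, 438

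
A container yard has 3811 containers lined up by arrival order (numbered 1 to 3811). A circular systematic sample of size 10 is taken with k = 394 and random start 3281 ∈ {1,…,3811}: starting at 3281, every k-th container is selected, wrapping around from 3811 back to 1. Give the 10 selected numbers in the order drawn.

Selection 1: 3281
Selection 2: 3281 + 394 = 3675
Selection 3: 3675 + 394 = 4069 → 4069 − 3811 = 258
Selection 4: 258 + 394 = 652
Selection 5: 652 + 394 = 1046
Selection 6: 1046 + 394 = 1440
Selection 7: 1440 + 394 = 1834
Selection 8: 1834 + 394 = 2228
Selection 9: 2228 + 394 = 2622
Selection 10: 2622 + 394 = 3016

3281, 3675, 258, 652, 1046, 1440, 1834, 2228, 2622, 3016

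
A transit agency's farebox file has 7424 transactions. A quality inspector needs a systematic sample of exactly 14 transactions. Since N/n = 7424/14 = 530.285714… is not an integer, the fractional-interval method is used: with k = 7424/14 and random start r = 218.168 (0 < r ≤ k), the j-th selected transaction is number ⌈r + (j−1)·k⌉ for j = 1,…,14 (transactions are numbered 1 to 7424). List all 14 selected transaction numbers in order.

j=1: r + 0k = 218.168 → ⌈·⌉ = 219
j=2: r + 1k = 748.453714… → ⌈·⌉ = 749
j=3: r + 2k = 1278.739428… → ⌈·⌉ = 1279
j=4: r + 3k = 1809.025142… → ⌈·⌉ = 1810
j=5: r + 4k = 2339.310857… → ⌈·⌉ = 2340
j=6: r + 5k = 2869.596571… → ⌈·⌉ = 2870
j=7: r + 6k = 3399.882285… → ⌈·⌉ = 3400
j=8: r + 7k = 3930.168 → ⌈·⌉ = 3931
j=9: r + 8k = 4460.453714… → ⌈·⌉ = 4461
j=10: r + 9k = 4990.739428… → ⌈·⌉ = 4991
j=11: r + 10k = 5521.025142… → ⌈·⌉ = 5522
j=12: r + 11k = 6051.310857… → ⌈·⌉ = 6052
j=13: r + 12k = 6581.596571… → ⌈·⌉ = 6582
j=14: r + 13k = 7111.882285… → ⌈·⌉ = 7112

219, 749, 1279, 1810, 2340, 2870, 3400, 3931, 4461, 4991, 5522, 6052, 6582, 7112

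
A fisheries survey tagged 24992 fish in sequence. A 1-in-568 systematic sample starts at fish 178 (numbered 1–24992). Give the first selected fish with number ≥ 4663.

k = 568
Steps past start: ⌈(4663 − 178)/568⌉ = ⌈4485/568⌉ = 8
Selected fish: 178 + 8×568 = 4722

4722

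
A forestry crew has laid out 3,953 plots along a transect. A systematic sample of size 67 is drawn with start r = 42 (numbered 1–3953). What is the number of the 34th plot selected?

1989

k = 3953/67 = 59
34th selection = r + (34−1)·k = 42 + 33×59 = 42 + 1947 = 1989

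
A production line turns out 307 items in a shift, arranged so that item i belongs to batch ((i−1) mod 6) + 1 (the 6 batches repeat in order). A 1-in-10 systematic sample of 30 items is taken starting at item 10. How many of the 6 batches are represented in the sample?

Consecutive selections differ by k = 10, so their batch numbers differ by 10 mod 6 = 4.
gcd(10, 6) = 2, so the sample visits 6/2 = 3 distinct residues mod 6.
Start 10 is batch 4; the batches hit are 2, 4, 6.

3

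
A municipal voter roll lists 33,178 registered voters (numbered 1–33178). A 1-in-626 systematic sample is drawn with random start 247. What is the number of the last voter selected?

k = 626
53rd selection = r + (53−1)·k = 247 + 52×626 = 247 + 32552 = 32799

32799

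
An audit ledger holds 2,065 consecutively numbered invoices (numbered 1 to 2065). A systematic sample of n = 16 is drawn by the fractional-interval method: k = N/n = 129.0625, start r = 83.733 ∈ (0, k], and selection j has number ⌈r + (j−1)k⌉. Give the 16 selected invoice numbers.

84, 213, 342, 471, 600, 730, 859, 988, 1117, 1246, 1375, 1504, 1633, 1762, 1891, 2020

j=1: r + 0k = 83.733 → ⌈·⌉ = 84
j=2: r + 1k = 212.7955 → ⌈·⌉ = 213
j=3: r + 2k = 341.858 → ⌈·⌉ = 342
j=4: r + 3k = 470.9205 → ⌈·⌉ = 471
j=5: r + 4k = 599.983 → ⌈·⌉ = 600
j=6: r + 5k = 729.0455 → ⌈·⌉ = 730
j=7: r + 6k = 858.108 → ⌈·⌉ = 859
j=8: r + 7k = 987.1705 → ⌈·⌉ = 988
j=9: r + 8k = 1116.233 → ⌈·⌉ = 1117
j=10: r + 9k = 1245.2955 → ⌈·⌉ = 1246
j=11: r + 10k = 1374.358 → ⌈·⌉ = 1375
j=12: r + 11k = 1503.4205 → ⌈·⌉ = 1504
j=13: r + 12k = 1632.483 → ⌈·⌉ = 1633
j=14: r + 13k = 1761.5455 → ⌈·⌉ = 1762
j=15: r + 14k = 1890.608 → ⌈·⌉ = 1891
j=16: r + 15k = 2019.6705 → ⌈·⌉ = 2020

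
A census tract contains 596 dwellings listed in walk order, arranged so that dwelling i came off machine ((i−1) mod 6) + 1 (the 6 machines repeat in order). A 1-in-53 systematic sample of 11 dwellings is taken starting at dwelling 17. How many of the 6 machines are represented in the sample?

Consecutive selections differ by k = 53, so their machine numbers differ by 53 mod 6 = 5.
gcd(53, 6) = 1, so the sample visits 6/1 = 6 distinct residues mod 6.
Start 17 is machine 5; the machines hit are 1, 2, 3, 4, 5, 6.

6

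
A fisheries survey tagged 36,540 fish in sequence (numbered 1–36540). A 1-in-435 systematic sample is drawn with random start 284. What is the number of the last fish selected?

36389

k = 435
84th selection = r + (84−1)·k = 284 + 83×435 = 284 + 36105 = 36389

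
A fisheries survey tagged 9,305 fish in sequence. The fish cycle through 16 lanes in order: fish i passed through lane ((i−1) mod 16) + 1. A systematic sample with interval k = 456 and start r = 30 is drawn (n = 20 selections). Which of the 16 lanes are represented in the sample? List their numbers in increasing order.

6, 14

Consecutive selections differ by k = 456, so their lane numbers differ by 456 mod 16 = 8.
gcd(456, 16) = 8, so the sample visits 16/8 = 2 distinct residues mod 16.
Start 30 is lane 14; the lanes hit are 6, 14.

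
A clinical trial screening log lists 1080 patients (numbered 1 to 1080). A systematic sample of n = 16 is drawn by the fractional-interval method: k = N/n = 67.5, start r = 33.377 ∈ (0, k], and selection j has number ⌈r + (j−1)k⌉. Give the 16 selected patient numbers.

j=1: r + 0k = 33.377 → ⌈·⌉ = 34
j=2: r + 1k = 100.877 → ⌈·⌉ = 101
j=3: r + 2k = 168.377 → ⌈·⌉ = 169
j=4: r + 3k = 235.877 → ⌈·⌉ = 236
j=5: r + 4k = 303.377 → ⌈·⌉ = 304
j=6: r + 5k = 370.877 → ⌈·⌉ = 371
j=7: r + 6k = 438.377 → ⌈·⌉ = 439
j=8: r + 7k = 505.877 → ⌈·⌉ = 506
j=9: r + 8k = 573.377 → ⌈·⌉ = 574
j=10: r + 9k = 640.877 → ⌈·⌉ = 641
j=11: r + 10k = 708.377 → ⌈·⌉ = 709
j=12: r + 11k = 775.877 → ⌈·⌉ = 776
j=13: r + 12k = 843.377 → ⌈·⌉ = 844
j=14: r + 13k = 910.877 → ⌈·⌉ = 911
j=15: r + 14k = 978.377 → ⌈·⌉ = 979
j=16: r + 15k = 1045.877 → ⌈·⌉ = 1046

34, 101, 169, 236, 304, 371, 439, 506, 574, 641, 709, 776, 844, 911, 979, 1046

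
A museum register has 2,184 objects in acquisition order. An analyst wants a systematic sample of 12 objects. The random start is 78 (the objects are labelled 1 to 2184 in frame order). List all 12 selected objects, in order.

78, 260, 442, 624, 806, 988, 1170, 1352, 1534, 1716, 1898, 2080

k = N/n = 2184/12 = 182
object 1: 78
object 2: 78 + 182 = 260
object 3: 260 + 182 = 442
object 4: 442 + 182 = 624
object 5: 624 + 182 = 806
object 6: 806 + 182 = 988
object 7: 988 + 182 = 1170
object 8: 1170 + 182 = 1352
object 9: 1352 + 182 = 1534
object 10: 1534 + 182 = 1716
object 11: 1716 + 182 = 1898
object 12: 1898 + 182 = 2080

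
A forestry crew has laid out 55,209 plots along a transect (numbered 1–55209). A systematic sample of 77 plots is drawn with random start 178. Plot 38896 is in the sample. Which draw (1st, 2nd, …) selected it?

k = 55209/77 = 717
position = (38896 − 178)/717 + 1 = 38718/717 + 1 = 54 + 1 = 55

55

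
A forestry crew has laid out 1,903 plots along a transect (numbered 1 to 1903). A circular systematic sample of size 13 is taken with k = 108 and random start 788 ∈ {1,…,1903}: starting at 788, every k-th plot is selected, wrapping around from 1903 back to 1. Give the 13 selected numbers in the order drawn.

Selection 1: 788
Selection 2: 788 + 108 = 896
Selection 3: 896 + 108 = 1004
Selection 4: 1004 + 108 = 1112
Selection 5: 1112 + 108 = 1220
Selection 6: 1220 + 108 = 1328
Selection 7: 1328 + 108 = 1436
Selection 8: 1436 + 108 = 1544
Selection 9: 1544 + 108 = 1652
Selection 10: 1652 + 108 = 1760
Selection 11: 1760 + 108 = 1868
Selection 12: 1868 + 108 = 1976 → 1976 − 1903 = 73
Selection 13: 73 + 108 = 181

788, 896, 1004, 1112, 1220, 1328, 1436, 1544, 1652, 1760, 1868, 73, 181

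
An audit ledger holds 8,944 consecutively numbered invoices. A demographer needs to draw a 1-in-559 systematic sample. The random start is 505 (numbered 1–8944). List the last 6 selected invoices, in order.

11th selection = 505 + 10×559 = 6095
12th: 6095 + 559 = 6654
13th: 6654 + 559 = 7213
14th: 7213 + 559 = 7772
15th: 7772 + 559 = 8331
16th: 8331 + 559 = 8890

6095, 6654, 7213, 7772, 8331, 8890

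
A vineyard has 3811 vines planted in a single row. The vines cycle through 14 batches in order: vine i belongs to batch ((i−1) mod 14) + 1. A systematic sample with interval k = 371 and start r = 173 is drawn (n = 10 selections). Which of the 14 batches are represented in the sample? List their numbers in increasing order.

5, 12

Consecutive selections differ by k = 371, so their batch numbers differ by 371 mod 14 = 7.
gcd(371, 14) = 7, so the sample visits 14/7 = 2 distinct residues mod 14.
Start 173 is batch 5; the batches hit are 5, 12.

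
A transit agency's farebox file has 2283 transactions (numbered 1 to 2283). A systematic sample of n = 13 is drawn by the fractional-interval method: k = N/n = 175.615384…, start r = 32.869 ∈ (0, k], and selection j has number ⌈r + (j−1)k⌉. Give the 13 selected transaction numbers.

33, 209, 385, 560, 736, 911, 1087, 1263, 1438, 1614, 1790, 1965, 2141

j=1: r + 0k = 32.869 → ⌈·⌉ = 33
j=2: r + 1k = 208.484384… → ⌈·⌉ = 209
j=3: r + 2k = 384.099769… → ⌈·⌉ = 385
j=4: r + 3k = 559.715153… → ⌈·⌉ = 560
j=5: r + 4k = 735.330538… → ⌈·⌉ = 736
j=6: r + 5k = 910.945923… → ⌈·⌉ = 911
j=7: r + 6k = 1086.561307… → ⌈·⌉ = 1087
j=8: r + 7k = 1262.176692… → ⌈·⌉ = 1263
j=9: r + 8k = 1437.792076… → ⌈·⌉ = 1438
j=10: r + 9k = 1613.407461… → ⌈·⌉ = 1614
j=11: r + 10k = 1789.022846… → ⌈·⌉ = 1790
j=12: r + 11k = 1964.638230… → ⌈·⌉ = 1965
j=13: r + 12k = 2140.253615… → ⌈·⌉ = 2141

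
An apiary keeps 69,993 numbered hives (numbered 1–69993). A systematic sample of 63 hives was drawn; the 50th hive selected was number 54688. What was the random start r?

249

k = 69993/63 = 1111
r = 54688 − (50−1)×1111 = 54688 − 54439 = 249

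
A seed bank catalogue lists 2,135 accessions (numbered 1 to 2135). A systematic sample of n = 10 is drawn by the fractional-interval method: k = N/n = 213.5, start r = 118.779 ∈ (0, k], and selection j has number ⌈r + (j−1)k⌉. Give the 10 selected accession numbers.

119, 333, 546, 760, 973, 1187, 1400, 1614, 1827, 2041

j=1: r + 0k = 118.779 → ⌈·⌉ = 119
j=2: r + 1k = 332.279 → ⌈·⌉ = 333
j=3: r + 2k = 545.779 → ⌈·⌉ = 546
j=4: r + 3k = 759.279 → ⌈·⌉ = 760
j=5: r + 4k = 972.779 → ⌈·⌉ = 973
j=6: r + 5k = 1186.279 → ⌈·⌉ = 1187
j=7: r + 6k = 1399.779 → ⌈·⌉ = 1400
j=8: r + 7k = 1613.279 → ⌈·⌉ = 1614
j=9: r + 8k = 1826.779 → ⌈·⌉ = 1827
j=10: r + 9k = 2040.279 → ⌈·⌉ = 2041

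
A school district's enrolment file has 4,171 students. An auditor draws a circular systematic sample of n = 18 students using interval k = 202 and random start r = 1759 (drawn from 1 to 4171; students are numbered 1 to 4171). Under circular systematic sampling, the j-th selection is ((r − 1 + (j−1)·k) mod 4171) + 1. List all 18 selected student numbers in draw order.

1759, 1961, 2163, 2365, 2567, 2769, 2971, 3173, 3375, 3577, 3779, 3981, 12, 214, 416, 618, 820, 1022

Selection 1: 1759
Selection 2: 1759 + 202 = 1961
Selection 3: 1961 + 202 = 2163
Selection 4: 2163 + 202 = 2365
Selection 5: 2365 + 202 = 2567
Selection 6: 2567 + 202 = 2769
Selection 7: 2769 + 202 = 2971
Selection 8: 2971 + 202 = 3173
Selection 9: 3173 + 202 = 3375
Selection 10: 3375 + 202 = 3577
Selection 11: 3577 + 202 = 3779
Selection 12: 3779 + 202 = 3981
Selection 13: 3981 + 202 = 4183 → 4183 − 4171 = 12
Selection 14: 12 + 202 = 214
Selection 15: 214 + 202 = 416
Selection 16: 416 + 202 = 618
Selection 17: 618 + 202 = 820
Selection 18: 820 + 202 = 1022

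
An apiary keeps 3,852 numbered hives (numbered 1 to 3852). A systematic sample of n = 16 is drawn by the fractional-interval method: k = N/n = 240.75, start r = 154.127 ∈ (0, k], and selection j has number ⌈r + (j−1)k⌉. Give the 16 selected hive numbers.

j=1: r + 0k = 154.127 → ⌈·⌉ = 155
j=2: r + 1k = 394.877 → ⌈·⌉ = 395
j=3: r + 2k = 635.627 → ⌈·⌉ = 636
j=4: r + 3k = 876.377 → ⌈·⌉ = 877
j=5: r + 4k = 1117.127 → ⌈·⌉ = 1118
j=6: r + 5k = 1357.877 → ⌈·⌉ = 1358
j=7: r + 6k = 1598.627 → ⌈·⌉ = 1599
j=8: r + 7k = 1839.377 → ⌈·⌉ = 1840
j=9: r + 8k = 2080.127 → ⌈·⌉ = 2081
j=10: r + 9k = 2320.877 → ⌈·⌉ = 2321
j=11: r + 10k = 2561.627 → ⌈·⌉ = 2562
j=12: r + 11k = 2802.377 → ⌈·⌉ = 2803
j=13: r + 12k = 3043.127 → ⌈·⌉ = 3044
j=14: r + 13k = 3283.877 → ⌈·⌉ = 3284
j=15: r + 14k = 3524.627 → ⌈·⌉ = 3525
j=16: r + 15k = 3765.377 → ⌈·⌉ = 3766

155, 395, 636, 877, 1118, 1358, 1599, 1840, 2081, 2321, 2562, 2803, 3044, 3284, 3525, 3766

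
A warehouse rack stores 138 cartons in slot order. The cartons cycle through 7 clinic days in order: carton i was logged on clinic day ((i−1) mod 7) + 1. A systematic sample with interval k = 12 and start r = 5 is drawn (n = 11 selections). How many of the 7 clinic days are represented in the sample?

Consecutive selections differ by k = 12, so their clinic day numbers differ by 12 mod 7 = 5.
gcd(12, 7) = 1, so the sample visits 7/1 = 7 distinct residues mod 7.
Start 5 is clinic day 5; the clinic days hit are 1, 2, 3, 4, 5, 6, 7.

7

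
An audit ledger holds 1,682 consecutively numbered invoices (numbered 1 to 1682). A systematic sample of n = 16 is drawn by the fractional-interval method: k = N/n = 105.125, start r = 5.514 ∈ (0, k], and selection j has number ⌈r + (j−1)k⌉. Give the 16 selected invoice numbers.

j=1: r + 0k = 5.514 → ⌈·⌉ = 6
j=2: r + 1k = 110.639 → ⌈·⌉ = 111
j=3: r + 2k = 215.764 → ⌈·⌉ = 216
j=4: r + 3k = 320.889 → ⌈·⌉ = 321
j=5: r + 4k = 426.014 → ⌈·⌉ = 427
j=6: r + 5k = 531.139 → ⌈·⌉ = 532
j=7: r + 6k = 636.264 → ⌈·⌉ = 637
j=8: r + 7k = 741.389 → ⌈·⌉ = 742
j=9: r + 8k = 846.514 → ⌈·⌉ = 847
j=10: r + 9k = 951.639 → ⌈·⌉ = 952
j=11: r + 10k = 1056.764 → ⌈·⌉ = 1057
j=12: r + 11k = 1161.889 → ⌈·⌉ = 1162
j=13: r + 12k = 1267.014 → ⌈·⌉ = 1268
j=14: r + 13k = 1372.139 → ⌈·⌉ = 1373
j=15: r + 14k = 1477.264 → ⌈·⌉ = 1478
j=16: r + 15k = 1582.389 → ⌈·⌉ = 1583

6, 111, 216, 321, 427, 532, 637, 742, 847, 952, 1057, 1162, 1268, 1373, 1478, 1583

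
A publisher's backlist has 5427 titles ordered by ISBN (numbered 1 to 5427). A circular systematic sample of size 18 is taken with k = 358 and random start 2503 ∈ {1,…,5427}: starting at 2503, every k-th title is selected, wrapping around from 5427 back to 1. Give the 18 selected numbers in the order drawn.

2503, 2861, 3219, 3577, 3935, 4293, 4651, 5009, 5367, 298, 656, 1014, 1372, 1730, 2088, 2446, 2804, 3162

Selection 1: 2503
Selection 2: 2503 + 358 = 2861
Selection 3: 2861 + 358 = 3219
Selection 4: 3219 + 358 = 3577
Selection 5: 3577 + 358 = 3935
Selection 6: 3935 + 358 = 4293
Selection 7: 4293 + 358 = 4651
Selection 8: 4651 + 358 = 5009
Selection 9: 5009 + 358 = 5367
Selection 10: 5367 + 358 = 5725 → 5725 − 5427 = 298
Selection 11: 298 + 358 = 656
Selection 12: 656 + 358 = 1014
Selection 13: 1014 + 358 = 1372
Selection 14: 1372 + 358 = 1730
Selection 15: 1730 + 358 = 2088
Selection 16: 2088 + 358 = 2446
Selection 17: 2446 + 358 = 2804
Selection 18: 2804 + 358 = 3162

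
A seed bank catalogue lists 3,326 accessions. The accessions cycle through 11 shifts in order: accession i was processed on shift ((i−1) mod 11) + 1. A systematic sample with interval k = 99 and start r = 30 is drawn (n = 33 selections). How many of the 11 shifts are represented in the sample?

Consecutive selections differ by k = 99, so their shift numbers differ by 99 mod 11 = 0.
gcd(99, 11) = 11, so the sample visits 11/11 = 1 distinct residues mod 11.
Start 30 is shift 8; the shifts hit are 8.

1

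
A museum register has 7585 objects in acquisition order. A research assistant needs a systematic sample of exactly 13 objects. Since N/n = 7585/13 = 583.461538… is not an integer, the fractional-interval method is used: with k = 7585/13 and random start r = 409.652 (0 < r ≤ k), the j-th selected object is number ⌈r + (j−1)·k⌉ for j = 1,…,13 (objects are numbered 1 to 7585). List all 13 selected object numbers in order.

410, 994, 1577, 2161, 2744, 3327, 3911, 4494, 5078, 5661, 6245, 6828, 7412

j=1: r + 0k = 409.652 → ⌈·⌉ = 410
j=2: r + 1k = 993.113538… → ⌈·⌉ = 994
j=3: r + 2k = 1576.575076… → ⌈·⌉ = 1577
j=4: r + 3k = 2160.036615… → ⌈·⌉ = 2161
j=5: r + 4k = 2743.498153… → ⌈·⌉ = 2744
j=6: r + 5k = 3326.959692… → ⌈·⌉ = 3327
j=7: r + 6k = 3910.421230… → ⌈·⌉ = 3911
j=8: r + 7k = 4493.882769… → ⌈·⌉ = 4494
j=9: r + 8k = 5077.344307… → ⌈·⌉ = 5078
j=10: r + 9k = 5660.805846… → ⌈·⌉ = 5661
j=11: r + 10k = 6244.267384… → ⌈·⌉ = 6245
j=12: r + 11k = 6827.728923… → ⌈·⌉ = 6828
j=13: r + 12k = 7411.190461… → ⌈·⌉ = 7412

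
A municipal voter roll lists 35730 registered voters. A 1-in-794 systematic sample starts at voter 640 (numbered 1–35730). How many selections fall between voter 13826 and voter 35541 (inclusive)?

27

k = 794
First selection ≥ 13826: 640 + ⌈(13826−640)/794⌉·794 = 640 + 17×794 = 14138
Last selection ≤ 35541: 640 + ⌊(35541−640)/794⌋·794 = 640 + 43×794 = 34782
Count = 43 − 17 + 1 = 27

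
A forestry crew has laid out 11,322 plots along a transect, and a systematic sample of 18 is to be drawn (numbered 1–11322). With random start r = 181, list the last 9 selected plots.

5842, 6471, 7100, 7729, 8358, 8987, 9616, 10245, 10874

k = N/n = 11322/18 = 629
10th selection = 181 + 9×629 = 5842
11th: 5842 + 629 = 6471
12th: 6471 + 629 = 7100
13th: 7100 + 629 = 7729
14th: 7729 + 629 = 8358
15th: 8358 + 629 = 8987
16th: 8987 + 629 = 9616
17th: 9616 + 629 = 10245
18th: 10245 + 629 = 10874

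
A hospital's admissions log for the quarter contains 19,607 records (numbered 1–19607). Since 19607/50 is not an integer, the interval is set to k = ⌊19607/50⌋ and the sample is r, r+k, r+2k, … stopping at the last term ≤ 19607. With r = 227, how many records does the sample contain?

k = ⌊19607/50⌋ = 392
Achieved size = ⌊(19607 − 227)/392⌋ + 1 = ⌊19380/392⌋ + 1 = 49 + 1 = 50
(last selection: 227 + 49×392 = 19435 ≤ 19607; next would be 19827 > 19607)

50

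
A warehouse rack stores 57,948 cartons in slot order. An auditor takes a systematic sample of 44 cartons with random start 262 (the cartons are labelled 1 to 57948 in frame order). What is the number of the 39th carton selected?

50308

k = 57948/44 = 1317
39th selection = r + (39−1)·k = 262 + 38×1317 = 262 + 50046 = 50308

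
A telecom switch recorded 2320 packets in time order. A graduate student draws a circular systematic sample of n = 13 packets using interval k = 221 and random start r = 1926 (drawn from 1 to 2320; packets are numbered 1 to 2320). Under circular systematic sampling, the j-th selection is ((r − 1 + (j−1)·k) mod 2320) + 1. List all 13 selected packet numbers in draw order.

Selection 1: 1926
Selection 2: 1926 + 221 = 2147
Selection 3: 2147 + 221 = 2368 → 2368 − 2320 = 48
Selection 4: 48 + 221 = 269
Selection 5: 269 + 221 = 490
Selection 6: 490 + 221 = 711
Selection 7: 711 + 221 = 932
Selection 8: 932 + 221 = 1153
Selection 9: 1153 + 221 = 1374
Selection 10: 1374 + 221 = 1595
Selection 11: 1595 + 221 = 1816
Selection 12: 1816 + 221 = 2037
Selection 13: 2037 + 221 = 2258

1926, 2147, 48, 269, 490, 711, 932, 1153, 1374, 1595, 1816, 2037, 2258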